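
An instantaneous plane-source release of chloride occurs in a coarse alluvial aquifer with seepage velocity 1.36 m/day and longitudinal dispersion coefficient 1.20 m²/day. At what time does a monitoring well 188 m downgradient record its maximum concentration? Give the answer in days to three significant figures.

138 days

For the 1D instantaneous-source solution, setting ∂C/∂t = 0 at fixed x gives v²t² + 2Dt − x² = 0, so t = (√(D² + v²x²) − D)/v².
√(D² + v²x²) = √(1.20² + 1.36² × 188²) = 255.7; v² = 1.8496.
t = (255.7 − 1.20)/1.8496 = 138 days (vs. the pure-advection estimate x/v = 138 d).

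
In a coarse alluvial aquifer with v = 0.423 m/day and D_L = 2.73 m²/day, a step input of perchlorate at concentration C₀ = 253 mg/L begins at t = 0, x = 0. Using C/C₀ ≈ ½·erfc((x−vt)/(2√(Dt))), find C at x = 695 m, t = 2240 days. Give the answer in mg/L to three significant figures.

250 mg/L

For a continuous step input, C/C₀ ≈ ½·erfc((x−vt)/(2√(Dt))).
vt = 0.423 × 2240 = 947.52 m and 2√(Dt) = 2√(2.73 × 2240) = 156.4 m.
Argument (x−vt)/(2√(Dt)) = (695 − 947.52)/156.4 = -1.615; ½·erfc(-1.615) = 0.9888.
C = 253 × 0.9888 = 250 mg/L.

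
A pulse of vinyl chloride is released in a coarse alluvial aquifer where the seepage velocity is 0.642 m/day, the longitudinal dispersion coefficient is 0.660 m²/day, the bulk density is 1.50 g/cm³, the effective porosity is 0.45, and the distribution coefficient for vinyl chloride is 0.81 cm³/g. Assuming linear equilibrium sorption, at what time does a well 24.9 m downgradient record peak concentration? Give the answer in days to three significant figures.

Retardation factor R = 1 + ρ_b·K_d/n = 1 + 1.50 × 0.81/0.45 = 3.700.
Sorption retards both mechanisms: v_R = v/R = 0.1735 m/day, D_R = D/R = 0.1784 m²/day.
Peak time from v_R²t² + 2D_R t − x² = 0: t = (√(D_R² + v_R²x²) − D_R)/v_R².
√(D_R² + v_R²x²) = √(0.1784² + 0.1735² × 24.9²) = 4.324; v_R² = 0.03010.
t = (4.324 − 0.1784)/0.03010 = 138 days.

138 days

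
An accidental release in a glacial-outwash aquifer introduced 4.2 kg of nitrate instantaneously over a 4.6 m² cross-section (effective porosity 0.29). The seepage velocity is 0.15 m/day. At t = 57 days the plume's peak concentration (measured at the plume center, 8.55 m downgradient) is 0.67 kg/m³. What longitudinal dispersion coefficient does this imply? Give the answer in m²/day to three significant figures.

0.0308 m²/day

At the plume center C_max = M/(n_e·A·√(4πDt)), so D = M²/(4πt·(n_e·A·C_max)²).
n_e·A·C_max = 0.29 × 4.6 × 0.67 = 0.8938 kg/m.
D = 4.2²/(4π × 57 × 0.8938²) = 0.0308 m²/day.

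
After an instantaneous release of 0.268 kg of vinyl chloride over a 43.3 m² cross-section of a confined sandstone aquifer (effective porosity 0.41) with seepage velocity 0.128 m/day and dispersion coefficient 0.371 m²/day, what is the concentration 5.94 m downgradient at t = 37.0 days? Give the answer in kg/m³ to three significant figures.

0.00112 kg/m³

For an instantaneous plane source, C(x,t) = M/(n_e·A·√(4πDt)) · exp(−(x−vt)²/(4Dt)), with n_e·A the pore (flow) area.
Plume center vt = 0.128 × 37.0 = 4.736 m, so the well at 5.94 m is 1.204 m downgradient of the peak.
√(4πDt) = 13.13 m, giving peak height M/(n_e·A·√(4πDt)) = 0.268/(0.41 × 43.3 × 13.13) = 0.001150 kg/m³.
(x−vt)²/(4Dt) = (1.204)²/(4 × 0.371 × 37.0) = 0.02640; exp(−0.02640) = 0.9739.
C = 0.001150 × 0.9739 = 0.00112 kg/m³.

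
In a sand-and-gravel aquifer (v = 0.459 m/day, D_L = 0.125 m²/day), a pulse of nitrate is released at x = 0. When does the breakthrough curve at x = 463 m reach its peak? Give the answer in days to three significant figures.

1010 days

For the 1D instantaneous-source solution, setting ∂C/∂t = 0 at fixed x gives v²t² + 2Dt − x² = 0, so t = (√(D² + v²x²) − D)/v².
√(D² + v²x²) = √(0.125² + 0.459² × 463²) = 212.5; v² = 0.210681.
t = (212.5 − 0.125)/0.210681 = 1010 days (vs. the pure-advection estimate x/v = 1010 d).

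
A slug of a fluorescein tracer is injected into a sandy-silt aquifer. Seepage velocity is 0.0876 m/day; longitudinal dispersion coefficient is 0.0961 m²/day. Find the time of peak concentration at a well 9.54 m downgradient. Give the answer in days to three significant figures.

97.1 days

For the 1D instantaneous-source solution, setting ∂C/∂t = 0 at fixed x gives v²t² + 2Dt − x² = 0, so t = (√(D² + v²x²) − D)/v².
√(D² + v²x²) = √(0.0961² + 0.0876² × 9.54²) = 0.8412; v² = 0.00767376.
t = (0.8412 − 0.0961)/0.00767376 = 97.1 days (vs. the pure-advection estimate x/v = 109 d).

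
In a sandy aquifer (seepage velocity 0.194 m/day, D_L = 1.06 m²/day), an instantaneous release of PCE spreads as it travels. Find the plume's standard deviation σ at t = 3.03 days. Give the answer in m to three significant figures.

Dispersive spreading gives a Gaussian with σ² = 2Dt; advection only shifts the center.
σ = √(2 × 1.06 × 3.03) = 2.53 m.

2.53 m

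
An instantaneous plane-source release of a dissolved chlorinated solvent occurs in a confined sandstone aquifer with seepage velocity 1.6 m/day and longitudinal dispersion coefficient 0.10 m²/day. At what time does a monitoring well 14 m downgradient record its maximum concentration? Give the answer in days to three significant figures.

8.71 days

For the 1D instantaneous-source solution, setting ∂C/∂t = 0 at fixed x gives v²t² + 2Dt − x² = 0, so t = (√(D² + v²x²) − D)/v².
√(D² + v²x²) = √(0.10² + 1.6² × 14²) = 22.40; v² = 2.56.
t = (22.40 − 0.10)/2.56 = 8.71 days (vs. the pure-advection estimate x/v = 8.75 d).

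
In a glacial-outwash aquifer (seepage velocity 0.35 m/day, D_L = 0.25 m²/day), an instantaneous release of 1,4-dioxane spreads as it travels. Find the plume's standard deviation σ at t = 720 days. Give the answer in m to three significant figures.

19.0 m

Dispersive spreading gives a Gaussian with σ² = 2Dt; advection only shifts the center.
σ = √(2 × 0.25 × 720) = 19.0 m.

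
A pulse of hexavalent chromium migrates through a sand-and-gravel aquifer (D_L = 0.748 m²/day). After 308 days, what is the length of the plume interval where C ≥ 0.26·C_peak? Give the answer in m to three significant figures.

The plume is Gaussian with σ = √(2Dt) = √(2 × 0.748 × 308) = 21.47 m.
C/C_peak = exp(−Δx²/(2σ²)) = 0.26 ⇒ Δx = σ·√(−2 ln 0.26) = 21.47 × 1.641 = 35.23 m.
Width = 2Δx = 70.5 m.

70.5 m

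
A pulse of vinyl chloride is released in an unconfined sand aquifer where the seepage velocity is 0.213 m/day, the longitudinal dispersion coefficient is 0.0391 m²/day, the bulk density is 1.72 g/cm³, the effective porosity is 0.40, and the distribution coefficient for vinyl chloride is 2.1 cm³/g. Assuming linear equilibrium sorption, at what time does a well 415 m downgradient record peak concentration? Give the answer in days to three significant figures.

19500 days

Retardation factor R = 1 + ρ_b·K_d/n = 1 + 1.72 × 2.1/0.40 = 10.03.
Sorption retards both mechanisms: v_R = v/R = 0.02124 m/day, D_R = D/R = 0.003898 m²/day.
Peak time from v_R²t² + 2D_R t − x² = 0: t = (√(D_R² + v_R²x²) − D_R)/v_R².
√(D_R² + v_R²x²) = √(0.003898² + 0.02124² × 415²) = 8.815; v_R² = 0.0004511.
t = (8.815 − 0.003898)/0.0004511 = 19500 days.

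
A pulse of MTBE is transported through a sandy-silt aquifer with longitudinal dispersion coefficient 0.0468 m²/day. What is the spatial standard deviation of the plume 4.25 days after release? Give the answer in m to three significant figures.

0.631 m

Dispersive spreading gives a Gaussian with σ² = 2Dt; advection only shifts the center.
σ = √(2 × 0.0468 × 4.25) = 0.631 m.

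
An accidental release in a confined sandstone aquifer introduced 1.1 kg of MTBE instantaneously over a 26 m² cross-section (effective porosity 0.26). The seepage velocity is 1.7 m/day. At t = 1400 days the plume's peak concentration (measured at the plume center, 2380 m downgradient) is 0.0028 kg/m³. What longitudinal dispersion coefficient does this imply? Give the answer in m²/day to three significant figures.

At the plume center C_max = M/(n_e·A·√(4πDt)), so D = M²/(4πt·(n_e·A·C_max)²).
n_e·A·C_max = 0.26 × 26 × 0.0028 = 0.01893 kg/m.
D = 1.1²/(4π × 1400 × 0.01893²) = 0.192 m²/day.

0.192 m²/day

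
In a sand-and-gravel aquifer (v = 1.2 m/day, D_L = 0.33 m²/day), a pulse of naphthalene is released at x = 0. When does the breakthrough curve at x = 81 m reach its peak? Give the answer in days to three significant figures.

For the 1D instantaneous-source solution, setting ∂C/∂t = 0 at fixed x gives v²t² + 2Dt − x² = 0, so t = (√(D² + v²x²) − D)/v².
√(D² + v²x²) = √(0.33² + 1.2² × 81²) = 97.20; v² = 1.44.
t = (97.20 − 0.33)/1.44 = 67.3 days (vs. the pure-advection estimate x/v = 67.5 d).

67.3 days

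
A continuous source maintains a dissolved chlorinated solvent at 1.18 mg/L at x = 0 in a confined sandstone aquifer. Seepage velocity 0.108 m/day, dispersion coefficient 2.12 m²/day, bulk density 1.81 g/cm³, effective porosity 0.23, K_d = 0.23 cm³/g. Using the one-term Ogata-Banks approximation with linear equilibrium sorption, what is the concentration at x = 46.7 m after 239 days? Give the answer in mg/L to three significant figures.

Retardation factor R = 1 + ρ_b·K_d/n = 1 + 1.81 × 0.23/0.23 = 2.810.
Sorption retards both mechanisms: v_R = v/R = 0.03843 m/day, D_R = D/R = 0.7544 m²/day.
v_R·t = 0.03843 × 239 = 9.18477 m; 2√(D_R t) = 26.86 m; argument = (46.7 − 9.18477)/26.86 = 1.397.
C = C₀ × ½·erfc(1.397) = 1.18 × 0.02410 = 0.0284 mg/L.

0.0284 mg/L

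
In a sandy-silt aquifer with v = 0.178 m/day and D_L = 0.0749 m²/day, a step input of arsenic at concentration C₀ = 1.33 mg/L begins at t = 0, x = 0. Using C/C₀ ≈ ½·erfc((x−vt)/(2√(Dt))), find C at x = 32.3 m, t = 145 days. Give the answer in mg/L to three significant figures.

For a continuous step input, C/C₀ ≈ ½·erfc((x−vt)/(2√(Dt))).
vt = 0.178 × 145 = 25.81 m and 2√(Dt) = 2√(0.0749 × 145) = 6.591 m.
Argument (x−vt)/(2√(Dt)) = (32.3 − 25.81)/6.591 = 0.9847; ½·erfc(0.9847) = 0.08187.
C = 1.33 × 0.08187 = 0.109 mg/L.

0.109 mg/L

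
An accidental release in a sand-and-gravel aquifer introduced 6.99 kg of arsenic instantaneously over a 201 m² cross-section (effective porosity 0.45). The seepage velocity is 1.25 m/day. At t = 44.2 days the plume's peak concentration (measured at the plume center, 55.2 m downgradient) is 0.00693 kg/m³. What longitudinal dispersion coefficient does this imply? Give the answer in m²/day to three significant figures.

0.224 m²/day

At the plume center C_max = M/(n_e·A·√(4πDt)), so D = M²/(4πt·(n_e·A·C_max)²).
n_e·A·C_max = 0.45 × 201 × 0.00693 = 0.6268 kg/m.
D = 6.99²/(4π × 44.2 × 0.6268²) = 0.224 m²/day.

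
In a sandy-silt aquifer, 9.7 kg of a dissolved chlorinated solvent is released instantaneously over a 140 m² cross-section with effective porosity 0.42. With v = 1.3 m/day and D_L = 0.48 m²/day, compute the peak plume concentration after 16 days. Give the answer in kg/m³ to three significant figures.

0.0168 kg/m³

The peak of an instantaneous 1D plume sits at x = vt; there the Gaussian factor is 1 and C_max = M/(n_e·A·√(4πDt)), where n_e·A is the pore area the mass is dissolved in.
√(4πDt) = √(4π × 0.48 × 16) = 9.824 m, so C_max = 9.7/(0.42 × 140 × 9.824) = 0.0168 kg/m³.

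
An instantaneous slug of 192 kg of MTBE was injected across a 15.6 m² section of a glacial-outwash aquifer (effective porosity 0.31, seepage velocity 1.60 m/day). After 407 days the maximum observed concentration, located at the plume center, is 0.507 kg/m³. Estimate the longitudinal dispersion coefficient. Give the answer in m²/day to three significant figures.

1.20 m²/day

At the plume center C_max = M/(n_e·A·√(4πDt)), so D = M²/(4πt·(n_e·A·C_max)²).
n_e·A·C_max = 0.31 × 15.6 × 0.507 = 2.452 kg/m.
D = 192²/(4π × 407 × 2.452²) = 1.20 m²/day.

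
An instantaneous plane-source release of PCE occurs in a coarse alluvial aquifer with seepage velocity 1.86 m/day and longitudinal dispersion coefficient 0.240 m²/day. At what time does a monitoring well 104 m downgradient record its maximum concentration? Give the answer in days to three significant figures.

For the 1D instantaneous-source solution, setting ∂C/∂t = 0 at fixed x gives v²t² + 2Dt − x² = 0, so t = (√(D² + v²x²) − D)/v².
√(D² + v²x²) = √(0.240² + 1.86² × 104²) = 193.4; v² = 3.4596.
t = (193.4 − 0.240)/3.4596 = 55.8 days (vs. the pure-advection estimate x/v = 55.9 d).

55.8 days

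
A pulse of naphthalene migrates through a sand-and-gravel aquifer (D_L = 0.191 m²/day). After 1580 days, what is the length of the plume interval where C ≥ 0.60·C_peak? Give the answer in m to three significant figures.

49.7 m

The plume is Gaussian with σ = √(2Dt) = √(2 × 0.191 × 1580) = 24.57 m.
C/C_peak = exp(−Δx²/(2σ²)) = 0.60 ⇒ Δx = σ·√(−2 ln 0.60) = 24.57 × 1.011 = 24.84 m.
Width = 2Δx = 49.7 m.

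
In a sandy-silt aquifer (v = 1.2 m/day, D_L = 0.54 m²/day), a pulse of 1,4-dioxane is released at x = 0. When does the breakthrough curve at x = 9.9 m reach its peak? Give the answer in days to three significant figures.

7.88 days

For the 1D instantaneous-source solution, setting ∂C/∂t = 0 at fixed x gives v²t² + 2Dt − x² = 0, so t = (√(D² + v²x²) − D)/v².
√(D² + v²x²) = √(0.54² + 1.2² × 9.9²) = 11.89; v² = 1.44.
t = (11.89 − 0.54)/1.44 = 7.88 days (vs. the pure-advection estimate x/v = 8.25 d).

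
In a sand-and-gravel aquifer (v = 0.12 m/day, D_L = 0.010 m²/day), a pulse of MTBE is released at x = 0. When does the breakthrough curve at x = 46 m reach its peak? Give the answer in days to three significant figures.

For the 1D instantaneous-source solution, setting ∂C/∂t = 0 at fixed x gives v²t² + 2Dt − x² = 0, so t = (√(D² + v²x²) − D)/v².
√(D² + v²x²) = √(0.010² + 0.12² × 46²) = 5.520; v² = 0.0144.
t = (5.520 − 0.010)/0.0144 = 383 days (vs. the pure-advection estimate x/v = 383 d).

383 days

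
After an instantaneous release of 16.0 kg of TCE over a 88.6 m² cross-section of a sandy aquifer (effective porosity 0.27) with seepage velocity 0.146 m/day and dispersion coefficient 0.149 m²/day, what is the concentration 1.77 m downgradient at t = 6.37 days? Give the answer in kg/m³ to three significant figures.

For an instantaneous plane source, C(x,t) = M/(n_e·A·√(4πDt)) · exp(−(x−vt)²/(4Dt)), with n_e·A the pore (flow) area.
Plume center vt = 0.146 × 6.37 = 0.93002 m, so the well at 1.77 m is 0.83998 m downgradient of the peak.
√(4πDt) = 3.454 m, giving peak height M/(n_e·A·√(4πDt)) = 16.0/(0.27 × 88.6 × 3.454) = 0.1936 kg/m³.
(x−vt)²/(4Dt) = (0.83998)²/(4 × 0.149 × 6.37) = 0.1858; exp(−0.1858) = 0.8304.
C = 0.1936 × 0.8304 = 0.161 kg/m³.

0.161 kg/m³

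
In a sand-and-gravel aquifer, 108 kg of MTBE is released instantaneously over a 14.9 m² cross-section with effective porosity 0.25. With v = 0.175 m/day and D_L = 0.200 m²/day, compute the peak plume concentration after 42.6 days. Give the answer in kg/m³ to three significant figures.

The peak of an instantaneous 1D plume sits at x = vt; there the Gaussian factor is 1 and C_max = M/(n_e·A·√(4πDt)), where n_e·A is the pore area the mass is dissolved in.
√(4πDt) = √(4π × 0.200 × 42.6) = 10.35 m, so C_max = 108/(0.25 × 14.9 × 10.35) = 2.80 kg/m³.

2.80 kg/m³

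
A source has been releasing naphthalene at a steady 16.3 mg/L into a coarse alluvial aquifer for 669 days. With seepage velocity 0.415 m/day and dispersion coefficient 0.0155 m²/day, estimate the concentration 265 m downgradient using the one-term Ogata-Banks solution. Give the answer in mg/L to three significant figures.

For a continuous step input, C/C₀ ≈ ½·erfc((x−vt)/(2√(Dt))).
vt = 0.415 × 669 = 277.635 m and 2√(Dt) = 2√(0.0155 × 669) = 6.440 m.
Argument (x−vt)/(2√(Dt)) = (265 − 277.635)/6.440 = -1.962; ½·erfc(-1.962) = 0.9972.
C = 16.3 × 0.9972 = 16.3 mg/L.

16.3 mg/L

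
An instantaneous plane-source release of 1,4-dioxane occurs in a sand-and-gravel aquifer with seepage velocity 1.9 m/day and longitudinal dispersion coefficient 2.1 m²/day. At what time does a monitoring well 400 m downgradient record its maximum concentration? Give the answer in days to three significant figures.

For the 1D instantaneous-source solution, setting ∂C/∂t = 0 at fixed x gives v²t² + 2Dt − x² = 0, so t = (√(D² + v²x²) − D)/v².
√(D² + v²x²) = √(2.1² + 1.9² × 400²) = 760.0; v² = 3.61.
t = (760.0 − 2.1)/3.61 = 210 days (vs. the pure-advection estimate x/v = 211 d).

210 days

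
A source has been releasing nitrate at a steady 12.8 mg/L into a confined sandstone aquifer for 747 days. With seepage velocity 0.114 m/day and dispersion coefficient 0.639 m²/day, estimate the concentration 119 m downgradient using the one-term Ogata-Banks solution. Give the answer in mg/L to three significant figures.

1.75 mg/L

For a continuous step input, C/C₀ ≈ ½·erfc((x−vt)/(2√(Dt))).
vt = 0.114 × 747 = 85.158 m and 2√(Dt) = 2√(0.639 × 747) = 43.70 m.
Argument (x−vt)/(2√(Dt)) = (119 − 85.158)/43.70 = 0.7744; ½·erfc(0.7744) = 0.1367.
C = 12.8 × 0.1367 = 1.75 mg/L.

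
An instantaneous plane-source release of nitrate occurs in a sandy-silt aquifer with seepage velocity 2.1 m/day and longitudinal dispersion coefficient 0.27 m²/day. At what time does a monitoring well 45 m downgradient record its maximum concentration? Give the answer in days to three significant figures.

For the 1D instantaneous-source solution, setting ∂C/∂t = 0 at fixed x gives v²t² + 2Dt − x² = 0, so t = (√(D² + v²x²) − D)/v².
√(D² + v²x²) = √(0.27² + 2.1² × 45²) = 94.50; v² = 4.41.
t = (94.50 − 0.27)/4.41 = 21.4 days (vs. the pure-advection estimate x/v = 21.4 d).

21.4 days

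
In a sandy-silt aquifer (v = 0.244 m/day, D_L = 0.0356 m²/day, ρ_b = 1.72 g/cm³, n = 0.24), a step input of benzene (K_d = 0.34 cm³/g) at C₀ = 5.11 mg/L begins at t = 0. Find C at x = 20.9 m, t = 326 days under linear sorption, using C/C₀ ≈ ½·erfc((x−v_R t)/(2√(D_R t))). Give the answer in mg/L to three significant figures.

Retardation factor R = 1 + ρ_b·K_d/n = 1 + 1.72 × 0.34/0.24 = 3.437.
Sorption retards both mechanisms: v_R = v/R = 0.07099 m/day, D_R = D/R = 0.01036 m²/day.
v_R·t = 0.07099 × 326 = 23.14274 m; 2√(D_R t) = 3.676 m; argument = (20.9 − 23.14274)/3.676 = -0.6101.
C = C₀ × ½·erfc(-0.6101) = 5.11 × 0.8059 = 4.12 mg/L.

4.12 mg/L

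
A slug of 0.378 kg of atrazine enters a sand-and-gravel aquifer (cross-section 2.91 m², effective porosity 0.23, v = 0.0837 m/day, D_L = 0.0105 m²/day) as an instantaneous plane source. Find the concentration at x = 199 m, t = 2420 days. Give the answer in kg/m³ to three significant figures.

0.0279 kg/m³

For an instantaneous plane source, C(x,t) = M/(n_e·A·√(4πDt)) · exp(−(x−vt)²/(4Dt)), with n_e·A the pore (flow) area.
Plume center vt = 0.0837 × 2420 = 202.554 m, so the well at 199 m is 3.554 m upgradient of the peak.
√(4πDt) = 17.87 m, giving peak height M/(n_e·A·√(4πDt)) = 0.378/(0.23 × 2.91 × 17.87) = 0.03160 kg/m³.
(x−vt)²/(4Dt) = (-3.554)²/(4 × 0.0105 × 2420) = 0.1243; exp(−0.1243) = 0.8831.
C = 0.03160 × 0.8831 = 0.0279 kg/m³.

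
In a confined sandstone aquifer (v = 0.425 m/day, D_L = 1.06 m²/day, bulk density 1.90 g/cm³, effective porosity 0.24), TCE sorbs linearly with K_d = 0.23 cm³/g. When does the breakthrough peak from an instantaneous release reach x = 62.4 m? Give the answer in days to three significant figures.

Retardation factor R = 1 + ρ_b·K_d/n = 1 + 1.90 × 0.23/0.24 = 2.821.
Sorption retards both mechanisms: v_R = v/R = 0.1507 m/day, D_R = D/R = 0.3758 m²/day.
Peak time from v_R²t² + 2D_R t − x² = 0: t = (√(D_R² + v_R²x²) − D_R)/v_R².
√(D_R² + v_R²x²) = √(0.3758² + 0.1507² × 62.4²) = 9.411; v_R² = 0.02271.
t = (9.411 − 0.3758)/0.02271 = 398 days.

398 days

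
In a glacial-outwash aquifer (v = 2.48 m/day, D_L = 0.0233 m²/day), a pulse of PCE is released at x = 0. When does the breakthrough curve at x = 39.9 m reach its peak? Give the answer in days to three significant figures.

16.1 days

For the 1D instantaneous-source solution, setting ∂C/∂t = 0 at fixed x gives v²t² + 2Dt − x² = 0, so t = (√(D² + v²x²) − D)/v².
√(D² + v²x²) = √(0.0233² + 2.48² × 39.9²) = 98.95; v² = 6.1504.
t = (98.95 − 0.0233)/6.1504 = 16.1 days (vs. the pure-advection estimate x/v = 16.1 d).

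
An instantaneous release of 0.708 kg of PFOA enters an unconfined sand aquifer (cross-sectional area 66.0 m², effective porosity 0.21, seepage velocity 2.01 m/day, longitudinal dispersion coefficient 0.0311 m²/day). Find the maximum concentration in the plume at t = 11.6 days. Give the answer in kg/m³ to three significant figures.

The peak of an instantaneous 1D plume sits at x = vt; there the Gaussian factor is 1 and C_max = M/(n_e·A·√(4πDt)), where n_e·A is the pore area the mass is dissolved in.
√(4πDt) = √(4π × 0.0311 × 11.6) = 2.129 m, so C_max = 0.708/(0.21 × 66.0 × 2.129) = 0.0240 kg/m³.

0.0240 kg/m³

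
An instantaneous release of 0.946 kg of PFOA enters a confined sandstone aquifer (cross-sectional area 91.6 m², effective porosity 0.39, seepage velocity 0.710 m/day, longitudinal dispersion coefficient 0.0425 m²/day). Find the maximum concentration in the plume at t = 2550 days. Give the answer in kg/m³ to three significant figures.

The peak of an instantaneous 1D plume sits at x = vt; there the Gaussian factor is 1 and C_max = M/(n_e·A·√(4πDt)), where n_e·A is the pore area the mass is dissolved in.
√(4πDt) = √(4π × 0.0425 × 2550) = 36.90 m, so C_max = 0.946/(0.39 × 91.6 × 36.90) = 0.000718 kg/m³.

0.000718 kg/m³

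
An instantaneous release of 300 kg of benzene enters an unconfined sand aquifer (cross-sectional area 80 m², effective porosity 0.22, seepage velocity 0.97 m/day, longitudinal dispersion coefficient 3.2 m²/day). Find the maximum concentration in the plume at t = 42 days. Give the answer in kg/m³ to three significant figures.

The peak of an instantaneous 1D plume sits at x = vt; there the Gaussian factor is 1 and C_max = M/(n_e·A·√(4πDt)), where n_e·A is the pore area the mass is dissolved in.
√(4πDt) = √(4π × 3.2 × 42) = 41.10 m, so C_max = 300/(0.22 × 80 × 41.10) = 0.415 kg/m³.

0.415 kg/m³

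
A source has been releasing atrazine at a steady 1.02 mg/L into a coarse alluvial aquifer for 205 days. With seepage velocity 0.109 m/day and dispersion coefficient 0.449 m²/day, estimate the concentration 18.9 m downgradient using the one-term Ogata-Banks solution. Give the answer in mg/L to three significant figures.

For a continuous step input, C/C₀ ≈ ½·erfc((x−vt)/(2√(Dt))).
vt = 0.109 × 205 = 22.345 m and 2√(Dt) = 2√(0.449 × 205) = 19.19 m.
Argument (x−vt)/(2√(Dt)) = (18.9 − 22.345)/19.19 = -0.1795; ½·erfc(-0.1795) = 0.6002.
C = 1.02 × 0.6002 = 0.612 mg/L.

0.612 mg/L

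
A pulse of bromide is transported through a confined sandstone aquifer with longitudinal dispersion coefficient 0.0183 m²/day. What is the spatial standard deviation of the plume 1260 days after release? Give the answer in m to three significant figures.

Dispersive spreading gives a Gaussian with σ² = 2Dt; advection only shifts the center.
σ = √(2 × 0.0183 × 1260) = 6.79 m.

6.79 m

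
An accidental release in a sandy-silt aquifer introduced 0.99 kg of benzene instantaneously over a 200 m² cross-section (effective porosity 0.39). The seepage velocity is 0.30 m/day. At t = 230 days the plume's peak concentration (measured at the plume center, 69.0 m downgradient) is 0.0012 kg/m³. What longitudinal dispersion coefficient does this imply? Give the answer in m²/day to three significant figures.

At the plume center C_max = M/(n_e·A·√(4πDt)), so D = M²/(4πt·(n_e·A·C_max)²).
n_e·A·C_max = 0.39 × 200 × 0.0012 = 0.09360 kg/m.
D = 0.99²/(4π × 230 × 0.09360²) = 0.0387 m²/day.

0.0387 m²/day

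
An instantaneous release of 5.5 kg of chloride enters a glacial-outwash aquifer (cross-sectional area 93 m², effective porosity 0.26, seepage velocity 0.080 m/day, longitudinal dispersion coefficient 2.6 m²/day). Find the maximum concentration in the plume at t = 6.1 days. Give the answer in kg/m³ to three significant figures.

The peak of an instantaneous 1D plume sits at x = vt; there the Gaussian factor is 1 and C_max = M/(n_e·A·√(4πDt)), where n_e·A is the pore area the mass is dissolved in.
√(4πDt) = √(4π × 2.6 × 6.1) = 14.12 m, so C_max = 5.5/(0.26 × 93 × 14.12) = 0.0161 kg/m³.

0.0161 kg/m³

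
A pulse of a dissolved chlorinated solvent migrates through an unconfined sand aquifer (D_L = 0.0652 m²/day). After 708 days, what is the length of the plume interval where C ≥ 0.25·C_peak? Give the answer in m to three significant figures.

The plume is Gaussian with σ = √(2Dt) = √(2 × 0.0652 × 708) = 9.608 m.
C/C_peak = exp(−Δx²/(2σ²)) = 0.25 ⇒ Δx = σ·√(−2 ln 0.25) = 9.608 × 1.665 = 16.00 m.
Width = 2Δx = 32.0 m.

32.0 m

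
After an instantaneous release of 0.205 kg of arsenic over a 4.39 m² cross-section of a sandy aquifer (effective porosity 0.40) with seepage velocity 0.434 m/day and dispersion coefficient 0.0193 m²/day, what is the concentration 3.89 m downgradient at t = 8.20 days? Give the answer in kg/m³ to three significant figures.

For an instantaneous plane source, C(x,t) = M/(n_e·A·√(4πDt)) · exp(−(x−vt)²/(4Dt)), with n_e·A the pore (flow) area.
Plume center vt = 0.434 × 8.20 = 3.5588 m, so the well at 3.89 m is 0.3312 m downgradient of the peak.
√(4πDt) = 1.410 m, giving peak height M/(n_e·A·√(4πDt)) = 0.205/(0.40 × 4.39 × 1.410) = 0.08280 kg/m³.
(x−vt)²/(4Dt) = (0.3312)²/(4 × 0.0193 × 8.20) = 0.1733; exp(−0.1733) = 0.8409.
C = 0.08280 × 0.8409 = 0.0696 kg/m³.

0.0696 kg/m³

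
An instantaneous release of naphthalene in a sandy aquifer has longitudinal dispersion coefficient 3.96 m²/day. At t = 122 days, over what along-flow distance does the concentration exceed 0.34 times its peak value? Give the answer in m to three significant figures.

The plume is Gaussian with σ = √(2Dt) = √(2 × 3.96 × 122) = 31.08 m.
C/C_peak = exp(−Δx²/(2σ²)) = 0.34 ⇒ Δx = σ·√(−2 ln 0.34) = 31.08 × 1.469 = 45.66 m.
Width = 2Δx = 91.3 m.

91.3 m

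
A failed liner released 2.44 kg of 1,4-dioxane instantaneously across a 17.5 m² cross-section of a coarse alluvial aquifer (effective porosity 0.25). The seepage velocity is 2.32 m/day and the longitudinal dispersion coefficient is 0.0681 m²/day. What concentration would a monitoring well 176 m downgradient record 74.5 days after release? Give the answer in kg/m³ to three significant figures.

0.0427 kg/m³

For an instantaneous plane source, C(x,t) = M/(n_e·A·√(4πDt)) · exp(−(x−vt)²/(4Dt)), with n_e·A the pore (flow) area.
Plume center vt = 2.32 × 74.5 = 172.84 m, so the well at 176 m is 3.16 m downgradient of the peak.
√(4πDt) = 7.985 m, giving peak height M/(n_e·A·√(4πDt)) = 2.44/(0.25 × 17.5 × 7.985) = 0.06985 kg/m³.
(x−vt)²/(4Dt) = (3.16)²/(4 × 0.0681 × 74.5) = 0.4921; exp(−0.4921) = 0.6113.
C = 0.06985 × 0.6113 = 0.0427 kg/m³.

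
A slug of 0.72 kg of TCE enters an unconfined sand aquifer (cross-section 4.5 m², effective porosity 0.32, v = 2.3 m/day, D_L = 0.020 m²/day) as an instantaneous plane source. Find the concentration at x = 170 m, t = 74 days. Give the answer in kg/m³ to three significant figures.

0.115 kg/m³

For an instantaneous plane source, C(x,t) = M/(n_e·A·√(4πDt)) · exp(−(x−vt)²/(4Dt)), with n_e·A the pore (flow) area.
Plume center vt = 2.3 × 74 = 170.2 m, so the well at 170 m is 0.2 m upgradient of the peak.
√(4πDt) = 4.313 m, giving peak height M/(n_e·A·√(4πDt)) = 0.72/(0.32 × 4.5 × 4.313) = 0.1159 kg/m³.
(x−vt)²/(4Dt) = (-0.2)²/(4 × 0.020 × 74) = 0.006757; exp(−0.006757) = 0.9933.
C = 0.1159 × 0.9933 = 0.115 kg/m³.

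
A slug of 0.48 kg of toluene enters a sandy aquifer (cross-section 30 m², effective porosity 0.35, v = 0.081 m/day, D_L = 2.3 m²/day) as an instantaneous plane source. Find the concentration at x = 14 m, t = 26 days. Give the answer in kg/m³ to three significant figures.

0.000923 kg/m³

For an instantaneous plane source, C(x,t) = M/(n_e·A·√(4πDt)) · exp(−(x−vt)²/(4Dt)), with n_e·A the pore (flow) area.
Plume center vt = 0.081 × 26 = 2.106 m, so the well at 14 m is 11.894 m downgradient of the peak.
√(4πDt) = 27.41 m, giving peak height M/(n_e·A·√(4πDt)) = 0.48/(0.35 × 30 × 27.41) = 0.001668 kg/m³.
(x−vt)²/(4Dt) = (11.894)²/(4 × 2.3 × 26) = 0.5914; exp(−0.5914) = 0.5536.
C = 0.001668 × 0.5536 = 0.000923 kg/m³.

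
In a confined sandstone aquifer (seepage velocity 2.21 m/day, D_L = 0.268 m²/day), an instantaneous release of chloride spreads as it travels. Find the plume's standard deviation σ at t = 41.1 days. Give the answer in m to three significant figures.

4.69 m

Dispersive spreading gives a Gaussian with σ² = 2Dt; advection only shifts the center.
σ = √(2 × 0.268 × 41.1) = 4.69 m.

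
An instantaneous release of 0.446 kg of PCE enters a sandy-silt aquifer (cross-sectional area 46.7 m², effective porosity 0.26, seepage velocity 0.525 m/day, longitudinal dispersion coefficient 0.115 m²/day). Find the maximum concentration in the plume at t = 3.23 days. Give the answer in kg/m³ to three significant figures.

The peak of an instantaneous 1D plume sits at x = vt; there the Gaussian factor is 1 and C_max = M/(n_e·A·√(4πDt)), where n_e·A is the pore area the mass is dissolved in.
√(4πDt) = √(4π × 0.115 × 3.23) = 2.161 m, so C_max = 0.446/(0.26 × 46.7 × 2.161) = 0.0170 kg/m³.

0.0170 kg/m³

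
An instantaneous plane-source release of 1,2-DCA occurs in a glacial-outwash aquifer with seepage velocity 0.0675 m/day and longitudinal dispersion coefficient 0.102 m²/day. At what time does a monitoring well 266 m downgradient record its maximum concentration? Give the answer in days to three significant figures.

For the 1D instantaneous-source solution, setting ∂C/∂t = 0 at fixed x gives v²t² + 2Dt − x² = 0, so t = (√(D² + v²x²) − D)/v².
√(D² + v²x²) = √(0.102² + 0.0675² × 266²) = 17.96; v² = 0.00455625.
t = (17.96 − 0.102)/0.00455625 = 3920 days (vs. the pure-advection estimate x/v = 3940 d).

3920 days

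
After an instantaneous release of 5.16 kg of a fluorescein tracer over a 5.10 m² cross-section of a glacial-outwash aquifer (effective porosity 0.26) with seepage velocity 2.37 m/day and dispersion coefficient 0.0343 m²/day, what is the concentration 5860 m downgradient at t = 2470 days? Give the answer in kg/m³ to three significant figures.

For an instantaneous plane source, C(x,t) = M/(n_e·A·√(4πDt)) · exp(−(x−vt)²/(4Dt)), with n_e·A the pore (flow) area.
Plume center vt = 2.37 × 2470 = 5853.9 m, so the well at 5860 m is 6.1 m downgradient of the peak.
√(4πDt) = 32.63 m, giving peak height M/(n_e·A·√(4πDt)) = 5.16/(0.26 × 5.10 × 32.63) = 0.1193 kg/m³.
(x−vt)²/(4Dt) = (6.1)²/(4 × 0.0343 × 2470) = 0.1098; exp(−0.1098) = 0.8960.
C = 0.1193 × 0.8960 = 0.107 kg/m³.

0.107 kg/m³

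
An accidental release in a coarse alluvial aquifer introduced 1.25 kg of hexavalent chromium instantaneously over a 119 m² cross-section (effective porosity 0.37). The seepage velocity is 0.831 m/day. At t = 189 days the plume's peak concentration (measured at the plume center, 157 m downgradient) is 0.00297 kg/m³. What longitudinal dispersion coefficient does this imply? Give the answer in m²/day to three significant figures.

At the plume center C_max = M/(n_e·A·√(4πDt)), so D = M²/(4πt·(n_e·A·C_max)²).
n_e·A·C_max = 0.37 × 119 × 0.00297 = 0.1308 kg/m.
D = 1.25²/(4π × 189 × 0.1308²) = 0.0385 m²/day.

0.0385 m²/day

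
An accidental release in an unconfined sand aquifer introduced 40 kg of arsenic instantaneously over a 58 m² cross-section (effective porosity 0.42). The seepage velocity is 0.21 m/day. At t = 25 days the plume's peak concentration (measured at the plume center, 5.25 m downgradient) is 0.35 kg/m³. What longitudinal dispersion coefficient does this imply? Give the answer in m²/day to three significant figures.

At the plume center C_max = M/(n_e·A·√(4πDt)), so D = M²/(4πt·(n_e·A·C_max)²).
n_e·A·C_max = 0.42 × 58 × 0.35 = 8.526 kg/m.
D = 40²/(4π × 25 × 8.526²) = 0.0701 m²/day.

0.0701 m²/day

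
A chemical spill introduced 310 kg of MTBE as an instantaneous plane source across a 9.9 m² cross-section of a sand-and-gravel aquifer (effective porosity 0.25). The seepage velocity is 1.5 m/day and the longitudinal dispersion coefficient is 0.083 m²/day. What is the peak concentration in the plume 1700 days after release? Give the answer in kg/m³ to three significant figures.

2.97 kg/m³

The peak of an instantaneous 1D plume sits at x = vt; there the Gaussian factor is 1 and C_max = M/(n_e·A·√(4πDt)), where n_e·A is the pore area the mass is dissolved in.
√(4πDt) = √(4π × 0.083 × 1700) = 42.11 m, so C_max = 310/(0.25 × 9.9 × 42.11) = 2.97 kg/m³.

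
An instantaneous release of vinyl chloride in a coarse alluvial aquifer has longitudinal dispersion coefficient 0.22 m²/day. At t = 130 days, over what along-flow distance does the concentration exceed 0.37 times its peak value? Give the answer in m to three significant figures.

21.3 m

The plume is Gaussian with σ = √(2Dt) = √(2 × 0.22 × 130) = 7.563 m.
C/C_peak = exp(−Δx²/(2σ²)) = 0.37 ⇒ Δx = σ·√(−2 ln 0.37) = 7.563 × 1.410 = 10.66 m.
Width = 2Δx = 21.3 m.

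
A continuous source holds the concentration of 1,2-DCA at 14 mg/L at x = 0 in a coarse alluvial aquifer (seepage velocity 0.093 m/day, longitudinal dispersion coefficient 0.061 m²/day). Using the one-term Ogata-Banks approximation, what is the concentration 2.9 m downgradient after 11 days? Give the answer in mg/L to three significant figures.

For a continuous step input, C/C₀ ≈ ½·erfc((x−vt)/(2√(Dt))).
vt = 0.093 × 11 = 1.023 m and 2√(Dt) = 2√(0.061 × 11) = 1.638 m.
Argument (x−vt)/(2√(Dt)) = (2.9 − 1.023)/1.638 = 1.146; ½·erfc(1.146) = 0.05254.
C = 14 × 0.05254 = 0.736 mg/L.

0.736 mg/L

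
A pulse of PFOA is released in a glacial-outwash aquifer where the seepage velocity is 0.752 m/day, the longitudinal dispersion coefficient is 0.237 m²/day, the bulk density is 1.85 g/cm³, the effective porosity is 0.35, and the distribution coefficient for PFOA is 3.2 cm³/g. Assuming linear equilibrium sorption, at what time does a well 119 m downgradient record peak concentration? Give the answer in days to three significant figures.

Retardation factor R = 1 + ρ_b·K_d/n = 1 + 1.85 × 3.2/0.35 = 17.91.
Sorption retards both mechanisms: v_R = v/R = 0.04199 m/day, D_R = D/R = 0.01323 m²/day.
Peak time from v_R²t² + 2D_R t − x² = 0: t = (√(D_R² + v_R²x²) − D_R)/v_R².
√(D_R² + v_R²x²) = √(0.01323² + 0.04199² × 119²) = 4.997; v_R² = 0.001763.
t = (4.997 − 0.01323)/0.001763 = 2830 days.

2830 days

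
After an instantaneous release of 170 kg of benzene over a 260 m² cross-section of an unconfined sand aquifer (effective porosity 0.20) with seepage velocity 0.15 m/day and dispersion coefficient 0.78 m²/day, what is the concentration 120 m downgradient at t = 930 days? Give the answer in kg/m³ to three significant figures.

For an instantaneous plane source, C(x,t) = M/(n_e·A·√(4πDt)) · exp(−(x−vt)²/(4Dt)), with n_e·A the pore (flow) area.
Plume center vt = 0.15 × 930 = 139.5 m, so the well at 120 m is 19.5 m upgradient of the peak.
√(4πDt) = 95.48 m, giving peak height M/(n_e·A·√(4πDt)) = 170/(0.20 × 260 × 95.48) = 0.03424 kg/m³.
(x−vt)²/(4Dt) = (-19.5)²/(4 × 0.78 × 930) = 0.1310; exp(−0.1310) = 0.8772.
C = 0.03424 × 0.8772 = 0.0300 kg/m³.

0.0300 kg/m³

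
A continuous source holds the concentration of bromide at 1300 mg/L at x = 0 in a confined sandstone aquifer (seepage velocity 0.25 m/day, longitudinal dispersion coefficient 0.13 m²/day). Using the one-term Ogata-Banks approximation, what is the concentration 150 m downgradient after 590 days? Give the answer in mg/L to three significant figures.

546 mg/L

For a continuous step input, C/C₀ ≈ ½·erfc((x−vt)/(2√(Dt))).
vt = 0.25 × 590 = 147.5 m and 2√(Dt) = 2√(0.13 × 590) = 17.52 m.
Argument (x−vt)/(2√(Dt)) = (150 − 147.5)/17.52 = 0.1427; ½·erfc(0.1427) = 0.4200.
C = 1300 × 0.4200 = 546 mg/L.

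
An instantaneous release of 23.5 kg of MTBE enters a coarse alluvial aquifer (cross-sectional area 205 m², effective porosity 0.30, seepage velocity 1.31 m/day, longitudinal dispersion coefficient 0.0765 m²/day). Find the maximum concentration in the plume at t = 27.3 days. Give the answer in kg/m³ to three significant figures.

The peak of an instantaneous 1D plume sits at x = vt; there the Gaussian factor is 1 and C_max = M/(n_e·A·√(4πDt)), where n_e·A is the pore area the mass is dissolved in.
√(4πDt) = √(4π × 0.0765 × 27.3) = 5.123 m, so C_max = 23.5/(0.30 × 205 × 5.123) = 0.0746 kg/m³.

0.0746 kg/m³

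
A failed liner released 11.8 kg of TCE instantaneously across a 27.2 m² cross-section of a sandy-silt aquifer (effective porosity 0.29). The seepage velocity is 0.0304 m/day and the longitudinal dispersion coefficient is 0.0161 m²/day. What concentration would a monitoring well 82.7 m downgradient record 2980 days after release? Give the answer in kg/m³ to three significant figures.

For an instantaneous plane source, C(x,t) = M/(n_e·A·√(4πDt)) · exp(−(x−vt)²/(4Dt)), with n_e·A the pore (flow) area.
Plume center vt = 0.0304 × 2980 = 90.592 m, so the well at 82.7 m is 7.892 m upgradient of the peak.
√(4πDt) = 24.55 m, giving peak height M/(n_e·A·√(4πDt)) = 11.8/(0.29 × 27.2 × 24.55) = 0.06093 kg/m³.
(x−vt)²/(4Dt) = (-7.892)²/(4 × 0.0161 × 2980) = 0.3245; exp(−0.3245) = 0.7229.
C = 0.06093 × 0.7229 = 0.0440 kg/m³.

0.0440 kg/m³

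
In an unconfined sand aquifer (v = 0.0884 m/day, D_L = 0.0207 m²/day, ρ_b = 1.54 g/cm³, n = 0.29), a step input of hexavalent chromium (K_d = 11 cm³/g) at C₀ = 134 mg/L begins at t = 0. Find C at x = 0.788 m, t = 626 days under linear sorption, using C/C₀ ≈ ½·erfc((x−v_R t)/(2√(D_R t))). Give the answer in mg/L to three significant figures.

Retardation factor R = 1 + ρ_b·K_d/n = 1 + 1.54 × 11/0.29 = 59.41.
Sorption retards both mechanisms: v_R = v/R = 0.001488 m/day, D_R = D/R = 0.0003484 m²/day.
v_R·t = 0.001488 × 626 = 0.931488 m; 2√(D_R t) = 0.9340 m; argument = (0.788 − 0.931488)/0.9340 = -0.1536.
C = C₀ × ½·erfc(-0.1536) = 134 × 0.5860 = 78.5 mg/L.

78.5 mg/L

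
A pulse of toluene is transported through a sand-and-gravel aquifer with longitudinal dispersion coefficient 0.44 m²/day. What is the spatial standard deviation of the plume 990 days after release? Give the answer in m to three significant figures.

29.5 m

Dispersive spreading gives a Gaussian with σ² = 2Dt; advection only shifts the center.
σ = √(2 × 0.44 × 990) = 29.5 m.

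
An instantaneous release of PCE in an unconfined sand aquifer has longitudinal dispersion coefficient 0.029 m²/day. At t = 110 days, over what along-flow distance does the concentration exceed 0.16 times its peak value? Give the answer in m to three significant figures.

The plume is Gaussian with σ = √(2Dt) = √(2 × 0.029 × 110) = 2.526 m.
C/C_peak = exp(−Δx²/(2σ²)) = 0.16 ⇒ Δx = σ·√(−2 ln 0.16) = 2.526 × 1.914 = 4.835 m.
Width = 2Δx = 9.67 m.

9.67 m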